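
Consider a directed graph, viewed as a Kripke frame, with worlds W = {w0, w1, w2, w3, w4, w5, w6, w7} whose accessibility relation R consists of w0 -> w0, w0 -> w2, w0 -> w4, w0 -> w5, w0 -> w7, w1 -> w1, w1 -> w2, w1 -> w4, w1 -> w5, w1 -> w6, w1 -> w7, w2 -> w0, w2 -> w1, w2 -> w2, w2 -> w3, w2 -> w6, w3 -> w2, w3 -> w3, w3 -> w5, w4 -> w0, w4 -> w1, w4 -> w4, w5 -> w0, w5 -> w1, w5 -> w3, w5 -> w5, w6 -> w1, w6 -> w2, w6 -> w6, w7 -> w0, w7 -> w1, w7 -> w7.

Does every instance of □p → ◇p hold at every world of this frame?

The schema D characterises exactly the serial frames.
Serial: yes — every world has a successor (e.g. w0 R w0).

Yes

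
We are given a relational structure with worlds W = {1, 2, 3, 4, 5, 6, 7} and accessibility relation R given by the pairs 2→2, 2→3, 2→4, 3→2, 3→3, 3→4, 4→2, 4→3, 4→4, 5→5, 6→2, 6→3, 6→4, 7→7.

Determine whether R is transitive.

Yes

Transitive: yes — every two-step R-path is closed by a direct edge.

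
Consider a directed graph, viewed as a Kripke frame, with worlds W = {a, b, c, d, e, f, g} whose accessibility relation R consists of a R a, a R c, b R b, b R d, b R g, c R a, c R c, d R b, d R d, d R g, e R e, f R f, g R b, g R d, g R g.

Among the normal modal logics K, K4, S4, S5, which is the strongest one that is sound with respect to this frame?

S5

Transitive (axiom 4): yes — every two-step R-path is closed by a direct edge.
Reflexive (axiom T): yes — every world is R-related to itself.
Euclidean (axiom 5): yes — any two successors of a common world are R-related.
So F validates K, K4, S4, S5. The strongest is S5.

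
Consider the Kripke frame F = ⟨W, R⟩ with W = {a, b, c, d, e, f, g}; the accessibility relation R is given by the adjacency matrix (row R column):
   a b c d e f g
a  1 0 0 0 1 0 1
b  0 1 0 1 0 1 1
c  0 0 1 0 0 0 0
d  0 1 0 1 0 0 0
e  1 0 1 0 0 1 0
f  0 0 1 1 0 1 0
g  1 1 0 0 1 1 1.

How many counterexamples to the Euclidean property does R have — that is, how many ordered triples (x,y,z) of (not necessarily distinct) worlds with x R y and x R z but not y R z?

Enumerating: (a,e,e), (a,e,g), (b,d,f), (b,d,g), (b,f,b), (b,f,g), (b,g,d), (e,a,c), (e,a,f), (e,c,a), (e,c,f), (e,f,a), … and 15 more.
Total: 27.

27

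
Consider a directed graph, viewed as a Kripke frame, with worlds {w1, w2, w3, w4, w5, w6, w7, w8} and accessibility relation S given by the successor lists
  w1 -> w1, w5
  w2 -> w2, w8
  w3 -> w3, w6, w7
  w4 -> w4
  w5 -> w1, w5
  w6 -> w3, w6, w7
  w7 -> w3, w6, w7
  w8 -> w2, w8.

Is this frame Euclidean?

Yes

Euclidean: yes — any two successors of a common world are S-related.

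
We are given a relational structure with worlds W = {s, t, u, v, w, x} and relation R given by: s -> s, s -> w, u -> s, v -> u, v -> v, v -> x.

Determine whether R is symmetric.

No

Symmetric: no — s R w but not w R s.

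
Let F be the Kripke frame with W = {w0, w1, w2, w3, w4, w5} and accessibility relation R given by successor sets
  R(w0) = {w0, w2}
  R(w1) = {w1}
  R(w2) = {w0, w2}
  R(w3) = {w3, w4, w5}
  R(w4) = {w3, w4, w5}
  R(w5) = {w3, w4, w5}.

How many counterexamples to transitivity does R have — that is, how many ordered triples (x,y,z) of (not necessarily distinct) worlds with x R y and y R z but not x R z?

R is transitive; there are no such tuples.

0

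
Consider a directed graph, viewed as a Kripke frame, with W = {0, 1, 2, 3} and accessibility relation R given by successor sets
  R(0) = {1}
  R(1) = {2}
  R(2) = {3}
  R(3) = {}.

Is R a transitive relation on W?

Transitive: no — 0 R 1 and 1 R 2, but not 0 R 2.

No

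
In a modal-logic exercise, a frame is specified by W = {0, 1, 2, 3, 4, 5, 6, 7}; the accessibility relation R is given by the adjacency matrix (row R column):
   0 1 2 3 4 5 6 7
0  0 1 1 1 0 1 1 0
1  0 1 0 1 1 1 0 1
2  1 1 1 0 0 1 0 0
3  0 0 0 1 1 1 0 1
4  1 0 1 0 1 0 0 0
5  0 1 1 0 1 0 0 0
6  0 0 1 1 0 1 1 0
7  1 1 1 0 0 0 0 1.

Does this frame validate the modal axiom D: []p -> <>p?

By correspondence theory, D is valid on a frame iff R is serial.
Serial: yes — every world has a successor (e.g. 0 R 1).

Yes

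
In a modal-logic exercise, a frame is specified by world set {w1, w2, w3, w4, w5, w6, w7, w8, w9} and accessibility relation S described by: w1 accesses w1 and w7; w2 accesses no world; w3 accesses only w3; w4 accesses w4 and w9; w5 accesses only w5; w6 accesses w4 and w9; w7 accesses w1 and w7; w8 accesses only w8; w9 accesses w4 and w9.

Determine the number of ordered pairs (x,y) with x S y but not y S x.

2

Enumerating: (w6,w4), (w6,w9).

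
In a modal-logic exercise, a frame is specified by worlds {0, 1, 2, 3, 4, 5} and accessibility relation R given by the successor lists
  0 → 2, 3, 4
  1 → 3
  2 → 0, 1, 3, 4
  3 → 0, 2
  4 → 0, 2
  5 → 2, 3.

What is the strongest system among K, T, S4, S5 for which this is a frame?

Reflexive (axiom T): no — 0 is not related to itself.
Transitive (axiom 4): no — 0 R 2 and 2 R 1, but not 0 R 1.
Euclidean (axiom 5): no — 0 R 3 and 0 R 4, but not 3 R 4.
So F validates K; T would additionally require R to be reflexive. The strongest is K.

K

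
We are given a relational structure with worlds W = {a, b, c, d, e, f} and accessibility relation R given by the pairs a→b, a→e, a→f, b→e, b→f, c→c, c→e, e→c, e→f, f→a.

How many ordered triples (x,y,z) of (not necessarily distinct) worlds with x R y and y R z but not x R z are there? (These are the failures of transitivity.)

Enumerating: (a,e,c), (a,f,a), (b,e,c), (b,f,a), (c,e,f), (e,c,e), (e,f,a), (f,a,b), (f,a,e), (f,a,f).

10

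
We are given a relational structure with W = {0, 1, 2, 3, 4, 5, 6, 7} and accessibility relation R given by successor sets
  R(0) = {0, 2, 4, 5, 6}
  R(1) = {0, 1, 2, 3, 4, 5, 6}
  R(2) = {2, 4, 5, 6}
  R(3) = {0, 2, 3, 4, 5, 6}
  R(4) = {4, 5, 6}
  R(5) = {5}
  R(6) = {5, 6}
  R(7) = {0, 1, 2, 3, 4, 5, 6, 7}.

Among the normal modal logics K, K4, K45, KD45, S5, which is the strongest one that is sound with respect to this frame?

Transitive (axiom 4): yes — every two-step R-path is closed by a direct edge.
Euclidean (axiom 5): no — 0 R 4 and 0 R 2, but not 4 R 2.
Serial (axiom D): yes — every world has a successor (e.g. 0 R 0).
Reflexive (axiom T): yes — every world is R-related to itself.
So F validates K, K4; K45 would additionally require R to be Euclidean. The strongest is K4.

K4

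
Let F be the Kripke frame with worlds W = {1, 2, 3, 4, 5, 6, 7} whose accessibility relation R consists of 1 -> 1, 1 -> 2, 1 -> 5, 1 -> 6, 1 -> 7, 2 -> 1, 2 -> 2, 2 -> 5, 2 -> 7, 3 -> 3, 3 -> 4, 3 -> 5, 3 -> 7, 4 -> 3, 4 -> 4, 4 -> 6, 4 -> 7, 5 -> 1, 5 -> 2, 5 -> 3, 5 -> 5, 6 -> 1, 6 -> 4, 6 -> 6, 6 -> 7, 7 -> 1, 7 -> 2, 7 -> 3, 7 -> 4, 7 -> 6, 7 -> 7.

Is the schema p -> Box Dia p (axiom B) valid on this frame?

Axiom B corresponds to the accessibility relation being symmetric.
Symmetric: yes — every pair in R has its reverse in R.

Yes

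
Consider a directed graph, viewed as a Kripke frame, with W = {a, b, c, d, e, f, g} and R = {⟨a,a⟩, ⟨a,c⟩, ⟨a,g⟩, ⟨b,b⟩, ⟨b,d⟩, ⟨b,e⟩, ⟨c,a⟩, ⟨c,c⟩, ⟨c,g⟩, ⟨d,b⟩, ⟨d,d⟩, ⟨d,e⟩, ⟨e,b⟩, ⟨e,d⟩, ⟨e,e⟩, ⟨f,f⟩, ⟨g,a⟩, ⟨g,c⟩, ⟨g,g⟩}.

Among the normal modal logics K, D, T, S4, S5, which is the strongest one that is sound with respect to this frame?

S5

Serial (axiom D): yes — every world has a successor (e.g. a R a).
Reflexive (axiom T): yes — every world is R-related to itself.
Transitive (axiom 4): yes — every two-step R-path is closed by a direct edge.
Euclidean (axiom 5): yes — any two successors of a common world are R-related.
So F validates K, D, T, S4, S5. The strongest is S5.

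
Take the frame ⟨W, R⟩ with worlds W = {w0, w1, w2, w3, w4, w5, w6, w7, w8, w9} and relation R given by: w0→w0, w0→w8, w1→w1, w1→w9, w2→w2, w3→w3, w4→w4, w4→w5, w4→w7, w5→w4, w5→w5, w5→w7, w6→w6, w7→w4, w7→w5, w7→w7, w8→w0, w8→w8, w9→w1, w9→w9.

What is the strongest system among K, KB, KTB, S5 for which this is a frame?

S5

Symmetric (axiom B): yes — every pair in R has its reverse in R.
Reflexive (axiom T): yes — every world is R-related to itself.
Euclidean (axiom 5): yes — any two successors of a common world are R-related.
So F validates K, KB, KTB, S5. The strongest is S5.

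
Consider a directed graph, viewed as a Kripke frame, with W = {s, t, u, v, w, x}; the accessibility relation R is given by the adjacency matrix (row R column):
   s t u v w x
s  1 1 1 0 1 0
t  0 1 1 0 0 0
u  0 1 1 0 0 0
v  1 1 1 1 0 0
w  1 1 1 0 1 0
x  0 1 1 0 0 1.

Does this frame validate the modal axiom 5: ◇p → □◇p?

No

Axiom 5 corresponds to the accessibility relation being Euclidean.
Euclidean: no — s R t and s R w, but not t R w.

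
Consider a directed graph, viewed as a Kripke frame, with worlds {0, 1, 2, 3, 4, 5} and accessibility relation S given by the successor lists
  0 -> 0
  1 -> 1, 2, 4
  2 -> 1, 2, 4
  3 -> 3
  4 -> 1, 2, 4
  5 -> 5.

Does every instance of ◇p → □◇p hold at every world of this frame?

Yes

Axiom 5 corresponds to the accessibility relation being Euclidean.
Euclidean: yes — any two successors of a common world are S-related.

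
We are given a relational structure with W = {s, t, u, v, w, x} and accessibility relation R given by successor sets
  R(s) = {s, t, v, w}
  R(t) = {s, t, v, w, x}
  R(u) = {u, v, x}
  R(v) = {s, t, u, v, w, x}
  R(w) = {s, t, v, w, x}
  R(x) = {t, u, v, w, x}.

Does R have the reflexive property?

Yes

Reflexive: yes — every world is R-related to itself.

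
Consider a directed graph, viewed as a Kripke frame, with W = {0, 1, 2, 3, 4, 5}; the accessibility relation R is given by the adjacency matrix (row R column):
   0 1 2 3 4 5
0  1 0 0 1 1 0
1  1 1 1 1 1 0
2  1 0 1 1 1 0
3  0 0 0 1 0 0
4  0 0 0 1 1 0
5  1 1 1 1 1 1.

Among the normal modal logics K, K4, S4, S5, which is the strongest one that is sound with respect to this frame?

Transitive (axiom 4): yes — every two-step R-path is closed by a direct edge.
Reflexive (axiom T): yes — every world is R-related to itself.
Euclidean (axiom 5): no — 0 R 3 and 0 R 4, but not 3 R 4.
So F validates K, K4, S4; S5 would additionally require R to be Euclidean. The strongest is S4.

S4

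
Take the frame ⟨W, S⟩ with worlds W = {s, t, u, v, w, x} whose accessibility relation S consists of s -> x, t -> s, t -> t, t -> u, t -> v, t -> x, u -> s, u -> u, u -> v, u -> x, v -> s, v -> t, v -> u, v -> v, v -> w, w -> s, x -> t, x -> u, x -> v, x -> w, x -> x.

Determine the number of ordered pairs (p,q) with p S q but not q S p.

Enumerating: (s,x), (t,s), (t,u), (u,s), (v,s), (v,w), (w,s), (x,v), (x,w).

9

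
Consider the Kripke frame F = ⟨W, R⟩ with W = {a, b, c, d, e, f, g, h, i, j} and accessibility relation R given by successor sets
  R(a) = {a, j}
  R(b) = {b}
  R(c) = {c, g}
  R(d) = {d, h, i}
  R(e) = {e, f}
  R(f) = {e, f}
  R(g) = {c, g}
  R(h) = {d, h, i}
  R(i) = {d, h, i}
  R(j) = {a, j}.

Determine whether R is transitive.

Yes

Transitive: yes — every two-step R-path is closed by a direct edge.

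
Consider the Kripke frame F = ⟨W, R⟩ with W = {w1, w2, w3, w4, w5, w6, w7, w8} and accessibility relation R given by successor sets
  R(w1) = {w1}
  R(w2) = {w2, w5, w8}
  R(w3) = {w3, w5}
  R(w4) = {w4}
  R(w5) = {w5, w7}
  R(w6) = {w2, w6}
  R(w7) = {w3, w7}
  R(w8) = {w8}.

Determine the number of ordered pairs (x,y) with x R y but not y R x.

6

Enumerating: (w2,w5), (w2,w8), (w3,w5), (w5,w7), (w6,w2), (w7,w3).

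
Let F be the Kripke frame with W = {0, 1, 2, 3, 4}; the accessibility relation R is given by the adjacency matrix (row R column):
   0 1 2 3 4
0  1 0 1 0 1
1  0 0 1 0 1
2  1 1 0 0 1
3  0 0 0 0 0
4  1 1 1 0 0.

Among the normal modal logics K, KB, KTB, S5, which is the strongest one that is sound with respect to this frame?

KB

Symmetric (axiom B): yes — every pair in R has its reverse in R.
Reflexive (axiom T): no — 1 is not related to itself.
Euclidean (axiom 5): no — 2 R 0 and 2 R 1, but not 0 R 1.
So F validates K, KB; KTB would additionally require R to be reflexive. The strongest is KB.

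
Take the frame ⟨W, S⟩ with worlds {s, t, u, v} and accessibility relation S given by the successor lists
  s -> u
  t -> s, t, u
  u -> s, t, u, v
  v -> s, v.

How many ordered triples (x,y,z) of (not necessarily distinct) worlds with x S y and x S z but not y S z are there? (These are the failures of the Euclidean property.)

Enumerating: (t,s,s), (t,s,t), (u,s,s), (u,s,t), (u,s,v), (u,t,v), (u,v,t), (u,v,u), (v,s,s), (v,s,v).

10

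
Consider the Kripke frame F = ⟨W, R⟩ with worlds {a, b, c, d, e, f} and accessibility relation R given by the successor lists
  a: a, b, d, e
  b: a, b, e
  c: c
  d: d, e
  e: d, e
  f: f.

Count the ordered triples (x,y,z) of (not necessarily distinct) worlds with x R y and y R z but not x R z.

Enumerating: (b,a,d), (b,e,d).

2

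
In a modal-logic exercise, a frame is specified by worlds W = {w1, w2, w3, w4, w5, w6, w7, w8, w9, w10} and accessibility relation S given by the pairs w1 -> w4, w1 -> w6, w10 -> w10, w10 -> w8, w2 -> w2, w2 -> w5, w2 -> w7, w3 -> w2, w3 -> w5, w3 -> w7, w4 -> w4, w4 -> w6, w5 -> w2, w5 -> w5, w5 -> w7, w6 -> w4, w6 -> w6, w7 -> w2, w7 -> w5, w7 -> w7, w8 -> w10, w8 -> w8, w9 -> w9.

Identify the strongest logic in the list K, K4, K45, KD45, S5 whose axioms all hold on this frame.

KD45

Transitive (axiom 4): yes — every two-step S-path is closed by a direct edge.
Euclidean (axiom 5): yes — any two successors of a common world are S-related.
Serial (axiom D): yes — every world has a successor (e.g. w1 S w4).
Reflexive (axiom T): no — w1 is not related to itself.
So F validates K, K4, K45, KD45; S5 would additionally require S to be reflexive. The strongest is KD45.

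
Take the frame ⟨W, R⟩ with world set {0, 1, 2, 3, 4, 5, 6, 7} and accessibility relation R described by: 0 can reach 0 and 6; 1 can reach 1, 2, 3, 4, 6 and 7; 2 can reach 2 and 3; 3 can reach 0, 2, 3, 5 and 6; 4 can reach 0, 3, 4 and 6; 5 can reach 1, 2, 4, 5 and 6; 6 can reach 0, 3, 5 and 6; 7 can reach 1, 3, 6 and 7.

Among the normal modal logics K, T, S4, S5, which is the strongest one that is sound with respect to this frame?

T

Reflexive (axiom T): yes — every world is R-related to itself.
Transitive (axiom 4): no — 0 R 6 and 6 R 3, but not 0 R 3.
Euclidean (axiom 5): no — 1 R 2 and 1 R 4, but not 2 R 4.
So F validates K, T; S4 would additionally require R to be transitive. The strongest is T.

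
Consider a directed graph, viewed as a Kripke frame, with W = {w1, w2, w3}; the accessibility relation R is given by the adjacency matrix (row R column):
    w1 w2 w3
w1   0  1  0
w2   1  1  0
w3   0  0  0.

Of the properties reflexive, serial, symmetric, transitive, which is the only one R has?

symmetric

Reflexive: no — w1 is not related to itself.
Serial: no — w3 has no R-successor.
Symmetric: yes — every pair in R has its reverse in R.
Transitive: no — w1 R w2 and w2 R w1, but not w1 R w1.
Only symmetric holds.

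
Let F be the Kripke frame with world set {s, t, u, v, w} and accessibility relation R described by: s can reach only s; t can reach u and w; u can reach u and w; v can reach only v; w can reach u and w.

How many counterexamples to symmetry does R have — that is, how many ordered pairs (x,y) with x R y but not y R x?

2

Enumerating: (t,u), (t,w).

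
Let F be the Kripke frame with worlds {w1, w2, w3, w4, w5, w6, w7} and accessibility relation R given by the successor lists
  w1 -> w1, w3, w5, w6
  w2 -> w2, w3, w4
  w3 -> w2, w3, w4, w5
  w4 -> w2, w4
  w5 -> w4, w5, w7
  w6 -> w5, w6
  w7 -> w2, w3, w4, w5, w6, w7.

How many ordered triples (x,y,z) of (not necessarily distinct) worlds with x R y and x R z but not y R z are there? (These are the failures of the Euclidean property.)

Enumerating: (w1,w3,w1), (w1,w3,w6), (w1,w5,w1), (w1,w5,w3), (w1,w5,w6), (w1,w6,w1), (w1,w6,w3), (w2,w4,w3), (w3,w2,w5), (w3,w4,w3), (w3,w4,w5), (w3,w5,w2), … and 20 more.
Total: 32.

32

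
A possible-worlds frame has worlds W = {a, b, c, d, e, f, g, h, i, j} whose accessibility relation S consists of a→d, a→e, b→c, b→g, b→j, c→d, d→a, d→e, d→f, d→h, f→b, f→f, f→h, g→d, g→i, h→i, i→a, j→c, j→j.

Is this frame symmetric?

Symmetric: no — a S e but not e S a.

No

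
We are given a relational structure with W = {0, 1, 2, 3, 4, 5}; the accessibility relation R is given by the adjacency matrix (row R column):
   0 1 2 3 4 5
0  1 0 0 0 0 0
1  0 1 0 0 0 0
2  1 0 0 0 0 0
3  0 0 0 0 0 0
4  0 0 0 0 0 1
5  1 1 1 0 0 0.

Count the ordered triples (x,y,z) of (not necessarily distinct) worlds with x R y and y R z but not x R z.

Enumerating: (4,5,0), (4,5,1), (4,5,2).

3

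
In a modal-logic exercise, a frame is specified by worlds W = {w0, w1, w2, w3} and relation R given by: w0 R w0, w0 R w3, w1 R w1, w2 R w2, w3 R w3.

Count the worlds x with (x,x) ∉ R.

0

R is reflexive; there are no such worlds.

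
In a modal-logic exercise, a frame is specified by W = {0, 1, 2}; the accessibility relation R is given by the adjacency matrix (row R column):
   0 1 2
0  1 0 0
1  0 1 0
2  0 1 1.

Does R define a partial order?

Reflexive: yes — every world is R-related to itself.
Transitive: yes — every two-step R-path is closed by a direct edge.
Antisymmetric: yes — no distinct pair is related both ways.
So R is a partial order.

Yes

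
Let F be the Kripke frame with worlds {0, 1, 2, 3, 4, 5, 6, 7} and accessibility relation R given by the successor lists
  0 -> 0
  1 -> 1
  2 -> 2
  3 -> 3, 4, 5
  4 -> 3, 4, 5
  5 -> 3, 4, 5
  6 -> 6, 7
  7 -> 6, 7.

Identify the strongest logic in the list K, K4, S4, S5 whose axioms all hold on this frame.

Transitive (axiom 4): yes — every two-step R-path is closed by a direct edge.
Reflexive (axiom T): yes — every world is R-related to itself.
Euclidean (axiom 5): yes — any two successors of a common world are R-related.
So F validates K, K4, S4, S5. The strongest is S5.

S5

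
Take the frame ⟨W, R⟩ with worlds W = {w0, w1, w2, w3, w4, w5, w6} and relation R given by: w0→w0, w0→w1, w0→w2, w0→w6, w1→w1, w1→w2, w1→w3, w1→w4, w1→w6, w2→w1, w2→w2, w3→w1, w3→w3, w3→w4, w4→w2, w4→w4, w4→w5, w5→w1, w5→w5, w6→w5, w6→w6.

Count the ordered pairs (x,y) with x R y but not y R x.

Enumerating: (w0,w1), (w0,w2), (w0,w6), (w1,w4), (w1,w6), (w3,w4), (w4,w2), (w4,w5), (w5,w1), (w6,w5).

10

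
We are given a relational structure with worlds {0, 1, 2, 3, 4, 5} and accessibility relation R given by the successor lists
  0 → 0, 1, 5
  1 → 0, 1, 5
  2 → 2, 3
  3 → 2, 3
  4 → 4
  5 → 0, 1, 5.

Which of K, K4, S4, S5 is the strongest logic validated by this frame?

Transitive (axiom 4): yes — every two-step R-path is closed by a direct edge.
Reflexive (axiom T): yes — every world is R-related to itself.
Euclidean (axiom 5): yes — any two successors of a common world are R-related.
So F validates K, K4, S4, S5. The strongest is S5.

S5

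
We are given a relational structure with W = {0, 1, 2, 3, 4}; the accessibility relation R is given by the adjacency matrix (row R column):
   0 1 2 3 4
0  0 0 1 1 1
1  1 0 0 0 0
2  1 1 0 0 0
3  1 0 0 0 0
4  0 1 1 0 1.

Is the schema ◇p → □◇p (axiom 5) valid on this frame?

Axiom 5 corresponds to the accessibility relation being Euclidean.
Euclidean: no — 0 R 2 and 0 R 3, but not 2 R 3.

No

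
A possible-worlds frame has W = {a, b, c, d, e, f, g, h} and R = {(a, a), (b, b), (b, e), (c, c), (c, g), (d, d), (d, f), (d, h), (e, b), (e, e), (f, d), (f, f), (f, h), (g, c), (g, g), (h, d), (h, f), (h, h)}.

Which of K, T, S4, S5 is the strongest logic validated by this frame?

S5

Reflexive (axiom T): yes — every world is R-related to itself.
Transitive (axiom 4): yes — every two-step R-path is closed by a direct edge.
Euclidean (axiom 5): yes — any two successors of a common world are R-related.
So F validates K, T, S4, S5. The strongest is S5.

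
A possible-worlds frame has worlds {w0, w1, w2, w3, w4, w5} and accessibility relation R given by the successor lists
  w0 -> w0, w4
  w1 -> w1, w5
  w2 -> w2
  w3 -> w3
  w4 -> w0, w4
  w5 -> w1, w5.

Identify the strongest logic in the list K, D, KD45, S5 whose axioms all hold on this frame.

S5

Serial (axiom D): yes — every world has a successor (e.g. w0 R w0).
Euclidean (axiom 5): yes — any two successors of a common world are R-related.
Transitive (axiom 4): yes — every two-step R-path is closed by a direct edge.
Reflexive (axiom T): yes — every world is R-related to itself.
So F validates K, D, KD45, S5. The strongest is S5.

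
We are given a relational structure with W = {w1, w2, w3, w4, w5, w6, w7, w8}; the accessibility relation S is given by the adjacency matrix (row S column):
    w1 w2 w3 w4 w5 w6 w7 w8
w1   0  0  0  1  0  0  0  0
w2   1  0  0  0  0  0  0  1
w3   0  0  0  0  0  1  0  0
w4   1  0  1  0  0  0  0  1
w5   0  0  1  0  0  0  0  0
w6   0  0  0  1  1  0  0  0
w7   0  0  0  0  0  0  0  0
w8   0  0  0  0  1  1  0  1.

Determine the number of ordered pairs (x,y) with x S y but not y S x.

Enumerating: (w2,w1), (w2,w8), (w3,w6), (w4,w3), (w4,w8), (w5,w3), (w6,w4), (w6,w5), (w8,w5), (w8,w6).

10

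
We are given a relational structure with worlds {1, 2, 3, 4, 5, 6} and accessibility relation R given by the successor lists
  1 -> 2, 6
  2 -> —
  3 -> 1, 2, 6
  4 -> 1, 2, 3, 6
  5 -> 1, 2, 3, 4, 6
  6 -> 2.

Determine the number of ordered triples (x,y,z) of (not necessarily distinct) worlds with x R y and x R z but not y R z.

Enumerating: (1,2,2), (1,2,6), (1,6,6), (3,1,1), (3,2,1), (3,2,2), (3,2,6), (3,6,1), (3,6,6), (4,1,1), (4,1,3), (4,2,1), … and 23 more.
Total: 35.

35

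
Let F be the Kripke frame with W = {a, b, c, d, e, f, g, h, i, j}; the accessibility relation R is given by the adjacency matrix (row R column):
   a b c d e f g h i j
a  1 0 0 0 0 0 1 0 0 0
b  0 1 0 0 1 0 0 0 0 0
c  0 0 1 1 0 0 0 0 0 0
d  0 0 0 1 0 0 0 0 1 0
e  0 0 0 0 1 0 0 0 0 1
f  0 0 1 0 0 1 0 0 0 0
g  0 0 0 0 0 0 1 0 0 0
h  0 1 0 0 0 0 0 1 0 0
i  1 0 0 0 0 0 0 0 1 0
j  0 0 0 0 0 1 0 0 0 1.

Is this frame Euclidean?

No

Euclidean: no — a R g and a R a, but not g R a.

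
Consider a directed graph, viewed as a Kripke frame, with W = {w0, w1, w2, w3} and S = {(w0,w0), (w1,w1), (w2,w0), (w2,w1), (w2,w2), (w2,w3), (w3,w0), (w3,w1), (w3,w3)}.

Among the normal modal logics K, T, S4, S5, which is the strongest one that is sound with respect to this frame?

S4

Reflexive (axiom T): yes — every world is S-related to itself.
Transitive (axiom 4): yes — every two-step S-path is closed by a direct edge.
Euclidean (axiom 5): no — w2 S w0 and w2 S w1, but not w0 S w1.
So F validates K, T, S4; S5 would additionally require S to be Euclidean. The strongest is S4.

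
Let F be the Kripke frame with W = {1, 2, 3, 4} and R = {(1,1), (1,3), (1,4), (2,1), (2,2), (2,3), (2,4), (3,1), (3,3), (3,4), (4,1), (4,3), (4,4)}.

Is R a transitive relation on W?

Transitive: yes — every two-step R-path is closed by a direct edge.

Yes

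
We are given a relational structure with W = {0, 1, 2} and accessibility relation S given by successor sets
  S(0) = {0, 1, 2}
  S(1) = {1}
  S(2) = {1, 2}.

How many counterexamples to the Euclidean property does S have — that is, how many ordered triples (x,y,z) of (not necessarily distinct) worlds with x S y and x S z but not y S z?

Enumerating: (0,1,0), (0,1,2), (0,2,0), (2,1,2).

4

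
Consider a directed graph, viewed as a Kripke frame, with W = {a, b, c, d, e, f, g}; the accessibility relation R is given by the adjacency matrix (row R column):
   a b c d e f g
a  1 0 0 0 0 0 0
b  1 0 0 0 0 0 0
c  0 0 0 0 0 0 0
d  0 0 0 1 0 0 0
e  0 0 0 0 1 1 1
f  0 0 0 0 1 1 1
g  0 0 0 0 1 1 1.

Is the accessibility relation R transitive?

Transitive: yes — every two-step R-path is closed by a direct edge.

Yes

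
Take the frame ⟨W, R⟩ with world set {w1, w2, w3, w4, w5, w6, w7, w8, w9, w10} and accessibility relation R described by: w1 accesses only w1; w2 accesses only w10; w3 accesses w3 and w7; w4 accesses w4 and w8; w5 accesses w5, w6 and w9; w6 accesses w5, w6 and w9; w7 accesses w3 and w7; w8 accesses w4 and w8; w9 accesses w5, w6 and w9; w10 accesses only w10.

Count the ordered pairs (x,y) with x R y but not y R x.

Enumerating: (w2,w10).

1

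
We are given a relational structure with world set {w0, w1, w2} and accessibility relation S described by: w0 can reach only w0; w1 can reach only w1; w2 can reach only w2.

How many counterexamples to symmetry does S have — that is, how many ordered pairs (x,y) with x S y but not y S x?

0

S is symmetric; there are no such tuples.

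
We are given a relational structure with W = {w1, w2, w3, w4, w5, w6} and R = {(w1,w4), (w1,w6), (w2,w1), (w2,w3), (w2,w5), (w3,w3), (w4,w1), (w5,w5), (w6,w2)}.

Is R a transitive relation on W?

No

Transitive: no — w1 R w6 and w6 R w2, but not w1 R w2.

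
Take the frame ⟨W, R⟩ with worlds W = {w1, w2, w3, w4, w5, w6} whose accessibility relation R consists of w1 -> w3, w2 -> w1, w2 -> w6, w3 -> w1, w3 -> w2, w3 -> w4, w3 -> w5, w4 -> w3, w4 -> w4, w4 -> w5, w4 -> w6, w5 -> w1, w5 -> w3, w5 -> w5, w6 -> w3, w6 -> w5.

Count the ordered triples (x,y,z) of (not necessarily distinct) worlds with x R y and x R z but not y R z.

Enumerating: (w1,w3,w3), (w2,w1,w1), (w2,w1,w6), (w2,w6,w1), (w2,w6,w6), (w3,w1,w1), (w3,w1,w2), (w3,w1,w4), (w3,w1,w5), (w3,w2,w2), (w3,w2,w4), (w3,w2,w5), … and 14 more.
Total: 26.

26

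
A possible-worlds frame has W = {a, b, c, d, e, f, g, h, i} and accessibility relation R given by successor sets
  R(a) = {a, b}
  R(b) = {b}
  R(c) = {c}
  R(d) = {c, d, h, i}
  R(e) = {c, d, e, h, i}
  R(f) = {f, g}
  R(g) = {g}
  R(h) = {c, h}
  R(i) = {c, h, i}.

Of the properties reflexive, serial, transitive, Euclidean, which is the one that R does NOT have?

Reflexive: yes — every world is R-related to itself.
Serial: yes — every world has a successor (e.g. a R a).
Transitive: yes — every two-step R-path is closed by a direct edge.
Euclidean: no — d R c and d R h, but not c R h.
Only Euclidean fails.

Euclidean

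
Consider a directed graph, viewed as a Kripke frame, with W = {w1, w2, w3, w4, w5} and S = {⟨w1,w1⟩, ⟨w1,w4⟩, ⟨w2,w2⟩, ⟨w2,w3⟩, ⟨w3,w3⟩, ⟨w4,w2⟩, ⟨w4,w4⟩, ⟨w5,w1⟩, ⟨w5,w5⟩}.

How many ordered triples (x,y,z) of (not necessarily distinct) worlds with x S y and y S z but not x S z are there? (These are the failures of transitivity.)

Enumerating: (w1,w4,w2), (w4,w2,w3), (w5,w1,w4).

3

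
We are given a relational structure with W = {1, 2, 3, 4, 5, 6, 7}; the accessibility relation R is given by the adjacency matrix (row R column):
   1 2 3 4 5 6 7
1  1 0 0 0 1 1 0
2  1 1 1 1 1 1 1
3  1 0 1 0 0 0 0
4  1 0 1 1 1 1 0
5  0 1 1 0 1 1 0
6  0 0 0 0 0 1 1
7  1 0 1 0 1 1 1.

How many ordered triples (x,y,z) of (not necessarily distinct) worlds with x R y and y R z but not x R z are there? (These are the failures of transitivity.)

16

Enumerating: (1,5,2), (1,5,3), (1,6,7), (3,1,5), (3,1,6), (4,5,2), (4,6,7), (5,2,1), (5,2,4), (5,2,7), (5,3,1), (5,6,7), (6,7,1), (6,7,3), (6,7,5), (7,5,2).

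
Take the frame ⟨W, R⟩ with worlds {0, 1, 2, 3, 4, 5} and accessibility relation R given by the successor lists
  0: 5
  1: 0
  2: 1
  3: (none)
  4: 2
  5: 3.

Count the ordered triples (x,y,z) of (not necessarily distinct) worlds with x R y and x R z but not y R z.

5

Enumerating: (0,5,5), (1,0,0), (2,1,1), (4,2,2), (5,3,3).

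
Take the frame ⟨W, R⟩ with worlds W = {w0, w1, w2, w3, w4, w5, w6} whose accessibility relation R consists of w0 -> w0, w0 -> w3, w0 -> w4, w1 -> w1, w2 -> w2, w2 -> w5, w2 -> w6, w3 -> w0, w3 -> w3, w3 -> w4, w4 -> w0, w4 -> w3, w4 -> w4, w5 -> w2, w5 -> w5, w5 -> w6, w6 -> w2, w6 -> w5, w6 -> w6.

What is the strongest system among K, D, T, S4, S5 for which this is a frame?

S5

Serial (axiom D): yes — every world has a successor (e.g. w0 R w0).
Reflexive (axiom T): yes — every world is R-related to itself.
Transitive (axiom 4): yes — every two-step R-path is closed by a direct edge.
Euclidean (axiom 5): yes — any two successors of a common world are R-related.
So F validates K, D, T, S4, S5. The strongest is S5.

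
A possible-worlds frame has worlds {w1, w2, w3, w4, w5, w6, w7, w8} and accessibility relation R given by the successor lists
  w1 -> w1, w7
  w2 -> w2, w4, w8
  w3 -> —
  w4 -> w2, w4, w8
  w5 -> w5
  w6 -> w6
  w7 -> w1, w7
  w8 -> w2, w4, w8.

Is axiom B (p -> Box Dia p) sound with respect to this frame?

Yes

The schema B characterises exactly the symmetric frames.
Symmetric: yes — every pair in R has its reverse in R.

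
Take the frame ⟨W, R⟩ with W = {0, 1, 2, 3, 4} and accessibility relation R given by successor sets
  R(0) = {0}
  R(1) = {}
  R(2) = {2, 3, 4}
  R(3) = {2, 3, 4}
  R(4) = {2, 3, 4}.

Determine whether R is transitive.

Transitive: yes — every two-step R-path is closed by a direct edge.

Yes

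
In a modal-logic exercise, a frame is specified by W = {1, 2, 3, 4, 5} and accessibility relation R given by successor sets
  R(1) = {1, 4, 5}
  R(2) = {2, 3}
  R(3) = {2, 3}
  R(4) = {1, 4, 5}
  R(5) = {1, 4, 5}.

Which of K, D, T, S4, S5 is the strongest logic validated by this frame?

S5

Serial (axiom D): yes — every world has a successor (e.g. 1 R 1).
Reflexive (axiom T): yes — every world is R-related to itself.
Transitive (axiom 4): yes — every two-step R-path is closed by a direct edge.
Euclidean (axiom 5): yes — any two successors of a common world are R-related.
So F validates K, D, T, S4, S5. The strongest is S5.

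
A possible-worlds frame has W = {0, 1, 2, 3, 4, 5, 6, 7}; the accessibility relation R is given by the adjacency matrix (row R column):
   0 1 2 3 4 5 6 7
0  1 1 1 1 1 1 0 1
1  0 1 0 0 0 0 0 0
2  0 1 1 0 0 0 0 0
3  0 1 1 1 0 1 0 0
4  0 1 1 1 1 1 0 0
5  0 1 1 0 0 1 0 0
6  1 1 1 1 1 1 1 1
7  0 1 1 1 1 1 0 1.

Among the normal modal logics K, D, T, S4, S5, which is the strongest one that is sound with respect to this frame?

Serial (axiom D): yes — every world has a successor (e.g. 0 R 0).
Reflexive (axiom T): yes — every world is R-related to itself.
Transitive (axiom 4): yes — every two-step R-path is closed by a direct edge.
Euclidean (axiom 5): no — 0 R 1 and 0 R 2, but not 1 R 2.
So F validates K, D, T, S4; S5 would additionally require R to be Euclidean. The strongest is S4.

S4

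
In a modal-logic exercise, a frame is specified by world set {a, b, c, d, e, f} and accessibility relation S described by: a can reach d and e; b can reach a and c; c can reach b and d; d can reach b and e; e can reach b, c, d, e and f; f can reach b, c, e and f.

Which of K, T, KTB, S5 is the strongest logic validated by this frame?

Reflexive (axiom T): no — a is not related to itself.
Symmetric (axiom B): no — a S d but not d S a.
Euclidean (axiom 5): no — b S a and b S c, but not a S c.
So F validates K; T would additionally require S to be reflexive. The strongest is K.

K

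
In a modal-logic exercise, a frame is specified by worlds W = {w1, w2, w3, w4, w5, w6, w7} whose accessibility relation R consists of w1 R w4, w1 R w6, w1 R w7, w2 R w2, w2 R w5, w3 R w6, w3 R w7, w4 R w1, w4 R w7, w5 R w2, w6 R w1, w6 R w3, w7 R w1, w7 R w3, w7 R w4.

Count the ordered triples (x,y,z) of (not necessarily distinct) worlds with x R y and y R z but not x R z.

25

Enumerating: (w1,w4,w1), (w1,w6,w1), (w1,w6,w3), (w1,w7,w1), (w1,w7,w3), (w3,w6,w1), (w3,w6,w3), (w3,w7,w1), (w3,w7,w3), (w3,w7,w4), (w4,w1,w4), (w4,w1,w6), … and 13 more.
Total: 25.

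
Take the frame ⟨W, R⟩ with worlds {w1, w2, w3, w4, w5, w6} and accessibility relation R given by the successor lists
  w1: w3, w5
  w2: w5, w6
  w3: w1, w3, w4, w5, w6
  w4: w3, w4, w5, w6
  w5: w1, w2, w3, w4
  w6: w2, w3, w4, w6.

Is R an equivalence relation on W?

No

Reflexive: no — w1 is not related to itself.
Symmetric: yes — every pair in R has its reverse in R.
Transitive: no — w1 R w3 and w3 R w4, but not w1 R w4.
So R is not an equivalence relation.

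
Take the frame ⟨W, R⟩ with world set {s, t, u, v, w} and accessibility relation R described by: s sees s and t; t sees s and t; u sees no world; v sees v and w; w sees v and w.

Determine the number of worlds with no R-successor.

1

Enumerating: u.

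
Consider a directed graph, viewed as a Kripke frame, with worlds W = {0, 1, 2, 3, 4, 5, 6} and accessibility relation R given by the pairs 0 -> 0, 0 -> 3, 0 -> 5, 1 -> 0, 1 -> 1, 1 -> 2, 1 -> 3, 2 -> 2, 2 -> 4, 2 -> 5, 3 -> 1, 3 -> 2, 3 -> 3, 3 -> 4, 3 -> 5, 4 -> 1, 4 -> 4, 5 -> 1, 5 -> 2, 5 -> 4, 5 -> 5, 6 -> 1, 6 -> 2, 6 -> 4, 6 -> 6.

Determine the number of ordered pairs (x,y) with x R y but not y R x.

14

Enumerating: (0,3), (0,5), (1,0), (1,2), (2,4), (3,2), (3,4), (3,5), (4,1), (5,1), (5,4), (6,1), (6,2), (6,4).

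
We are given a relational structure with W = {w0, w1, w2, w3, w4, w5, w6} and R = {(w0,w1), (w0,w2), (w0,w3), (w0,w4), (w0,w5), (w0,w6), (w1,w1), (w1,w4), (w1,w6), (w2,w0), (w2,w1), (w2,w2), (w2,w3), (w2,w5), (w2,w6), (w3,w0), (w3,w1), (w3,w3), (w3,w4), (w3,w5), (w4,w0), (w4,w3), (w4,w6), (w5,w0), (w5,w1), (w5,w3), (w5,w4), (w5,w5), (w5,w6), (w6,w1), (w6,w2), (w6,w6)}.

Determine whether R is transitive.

Transitive: no — w1 R w4 and w4 R w0, but not w1 R w0.

No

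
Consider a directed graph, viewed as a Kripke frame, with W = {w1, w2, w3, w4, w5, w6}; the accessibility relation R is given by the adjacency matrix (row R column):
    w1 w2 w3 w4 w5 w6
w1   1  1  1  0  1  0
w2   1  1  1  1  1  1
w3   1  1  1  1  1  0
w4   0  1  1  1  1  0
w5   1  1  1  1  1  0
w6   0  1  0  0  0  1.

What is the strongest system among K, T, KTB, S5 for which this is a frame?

KTB

Reflexive (axiom T): yes — every world is R-related to itself.
Symmetric (axiom B): yes — every pair in R has its reverse in R.
Euclidean (axiom 5): no — w2 R w1 and w2 R w4, but not w1 R w4.
So F validates K, T, KTB; S5 would additionally require R to be Euclidean. The strongest is KTB.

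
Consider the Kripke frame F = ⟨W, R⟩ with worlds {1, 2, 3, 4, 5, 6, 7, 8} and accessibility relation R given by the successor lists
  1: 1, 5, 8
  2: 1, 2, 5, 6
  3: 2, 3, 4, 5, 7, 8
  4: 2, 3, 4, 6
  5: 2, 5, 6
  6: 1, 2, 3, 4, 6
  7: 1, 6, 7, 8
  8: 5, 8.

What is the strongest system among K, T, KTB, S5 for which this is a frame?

Reflexive (axiom T): yes — every world is R-related to itself.
Symmetric (axiom B): no — 1 R 5 but not 5 R 1.
Euclidean (axiom 5): no — 1 R 5 and 1 R 8, but not 5 R 8.
So F validates K, T; KTB would additionally require R to be symmetric. The strongest is T.

T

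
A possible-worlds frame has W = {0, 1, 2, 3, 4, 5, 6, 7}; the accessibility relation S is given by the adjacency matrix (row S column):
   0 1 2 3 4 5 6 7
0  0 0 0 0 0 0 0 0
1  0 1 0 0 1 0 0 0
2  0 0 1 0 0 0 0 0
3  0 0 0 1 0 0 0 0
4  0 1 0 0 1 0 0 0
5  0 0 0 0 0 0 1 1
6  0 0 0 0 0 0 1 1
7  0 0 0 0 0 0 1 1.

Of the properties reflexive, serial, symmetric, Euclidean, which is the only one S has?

Euclidean

Reflexive: no — 0 is not related to itself.
Serial: no — 0 has no S-successor.
Symmetric: no — 5 S 6 but not 6 S 5.
Euclidean: yes — any two successors of a common world are S-related.
Only Euclidean holds.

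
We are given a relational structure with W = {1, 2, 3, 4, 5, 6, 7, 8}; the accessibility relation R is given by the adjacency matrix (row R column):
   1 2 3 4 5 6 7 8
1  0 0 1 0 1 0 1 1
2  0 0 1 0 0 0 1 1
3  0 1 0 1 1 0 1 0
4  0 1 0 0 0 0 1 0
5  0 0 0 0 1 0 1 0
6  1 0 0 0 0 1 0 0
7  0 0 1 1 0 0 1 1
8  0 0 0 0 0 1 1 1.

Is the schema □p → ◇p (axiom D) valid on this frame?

Yes

The schema D characterises exactly the serial frames.
Serial: yes — every world has a successor (e.g. 1 R 3).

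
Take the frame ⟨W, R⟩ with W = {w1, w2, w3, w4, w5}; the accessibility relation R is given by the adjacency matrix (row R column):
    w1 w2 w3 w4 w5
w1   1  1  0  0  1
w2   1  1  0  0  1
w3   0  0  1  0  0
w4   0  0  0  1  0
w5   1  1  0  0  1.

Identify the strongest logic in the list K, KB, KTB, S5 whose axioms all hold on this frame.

S5

Symmetric (axiom B): yes — every pair in R has its reverse in R.
Reflexive (axiom T): yes — every world is R-related to itself.
Euclidean (axiom 5): yes — any two successors of a common world are R-related.
So F validates K, KB, KTB, S5. The strongest is S5.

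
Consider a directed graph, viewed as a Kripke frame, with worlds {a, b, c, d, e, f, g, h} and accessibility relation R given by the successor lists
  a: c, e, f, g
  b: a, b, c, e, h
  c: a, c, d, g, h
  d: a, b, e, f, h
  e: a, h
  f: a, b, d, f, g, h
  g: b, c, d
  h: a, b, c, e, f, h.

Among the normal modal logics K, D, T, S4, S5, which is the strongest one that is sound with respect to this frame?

Serial (axiom D): yes — every world has a successor (e.g. a R c).
Reflexive (axiom T): no — a is not related to itself.
Transitive (axiom 4): no — a R c and c R d, but not a R d.
Euclidean (axiom 5): no — a R c and a R e, but not c R e.
So F validates K, D; T would additionally require R to be reflexive. The strongest is D.

D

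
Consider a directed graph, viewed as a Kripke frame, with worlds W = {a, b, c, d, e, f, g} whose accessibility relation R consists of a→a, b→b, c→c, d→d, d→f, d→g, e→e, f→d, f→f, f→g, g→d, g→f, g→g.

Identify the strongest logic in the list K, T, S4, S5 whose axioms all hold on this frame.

S5

Reflexive (axiom T): yes — every world is R-related to itself.
Transitive (axiom 4): yes — every two-step R-path is closed by a direct edge.
Euclidean (axiom 5): yes — any two successors of a common world are R-related.
So F validates K, T, S4, S5. The strongest is S5.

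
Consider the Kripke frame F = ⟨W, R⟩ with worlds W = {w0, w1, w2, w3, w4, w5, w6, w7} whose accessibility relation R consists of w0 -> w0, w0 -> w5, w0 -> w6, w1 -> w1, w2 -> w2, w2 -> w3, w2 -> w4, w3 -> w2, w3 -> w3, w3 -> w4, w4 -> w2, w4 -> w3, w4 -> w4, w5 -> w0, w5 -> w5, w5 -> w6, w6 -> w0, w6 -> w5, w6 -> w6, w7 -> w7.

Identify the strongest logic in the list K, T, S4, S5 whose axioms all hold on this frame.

Reflexive (axiom T): yes — every world is R-related to itself.
Transitive (axiom 4): yes — every two-step R-path is closed by a direct edge.
Euclidean (axiom 5): yes — any two successors of a common world are R-related.
So F validates K, T, S4, S5. The strongest is S5.

S5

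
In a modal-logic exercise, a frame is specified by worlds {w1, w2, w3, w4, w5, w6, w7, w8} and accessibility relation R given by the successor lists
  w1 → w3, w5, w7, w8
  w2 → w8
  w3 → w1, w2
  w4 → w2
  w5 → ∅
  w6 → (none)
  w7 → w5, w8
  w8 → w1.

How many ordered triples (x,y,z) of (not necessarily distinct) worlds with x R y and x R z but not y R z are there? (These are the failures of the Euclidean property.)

Enumerating: (w1,w3,w3), (w1,w3,w5), (w1,w3,w7), (w1,w3,w8), (w1,w5,w3), (w1,w5,w5), (w1,w5,w7), (w1,w5,w8), (w1,w7,w3), (w1,w7,w7), (w1,w8,w3), (w1,w8,w5), … and 13 more.
Total: 25.

25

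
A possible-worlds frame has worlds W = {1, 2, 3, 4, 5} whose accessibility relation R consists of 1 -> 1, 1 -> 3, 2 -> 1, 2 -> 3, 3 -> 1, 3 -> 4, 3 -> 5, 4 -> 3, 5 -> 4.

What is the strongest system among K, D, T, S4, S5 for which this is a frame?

D

Serial (axiom D): yes — every world has a successor (e.g. 1 R 1).
Reflexive (axiom T): no — 2 is not related to itself.
Transitive (axiom 4): no — 1 R 3 and 3 R 4, but not 1 R 4.
Euclidean (axiom 5): no — 3 R 1 and 3 R 4, but not 1 R 4.
So F validates K, D; T would additionally require R to be reflexive. The strongest is D.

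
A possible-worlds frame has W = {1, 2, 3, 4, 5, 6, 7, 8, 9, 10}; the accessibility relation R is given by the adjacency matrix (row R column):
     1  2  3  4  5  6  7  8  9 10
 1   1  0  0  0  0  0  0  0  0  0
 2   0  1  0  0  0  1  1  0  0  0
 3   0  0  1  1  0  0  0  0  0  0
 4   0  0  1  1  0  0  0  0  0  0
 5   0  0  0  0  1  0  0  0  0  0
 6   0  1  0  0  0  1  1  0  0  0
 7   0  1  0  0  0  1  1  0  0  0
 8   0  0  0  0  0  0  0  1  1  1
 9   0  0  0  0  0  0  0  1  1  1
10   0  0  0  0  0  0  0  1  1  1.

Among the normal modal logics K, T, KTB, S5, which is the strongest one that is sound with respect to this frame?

Reflexive (axiom T): yes — every world is R-related to itself.
Symmetric (axiom B): yes — every pair in R has its reverse in R.
Euclidean (axiom 5): yes — any two successors of a common world are R-related.
So F validates K, T, KTB, S5. The strongest is S5.

S5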